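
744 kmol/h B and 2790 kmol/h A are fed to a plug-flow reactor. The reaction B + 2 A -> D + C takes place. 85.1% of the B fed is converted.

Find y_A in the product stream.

B reacted = 0.851 × 744 = 633.1 kmol/h; ν_B = −1, so ξ = 633.1/1 = 633.1 kmol/h.
Outlet amounts (n = n₀ + ν ξ):
  B: 744 − 1(633.1) = 110.9
  A: 2790 − 2(633.1) = 1524
  D: 0 + 1(633.1) = 633.1
  C: 0 + 1(633.1) = 633.1
Total out = 2901 kmol/h; y_A = 1524 / 2901 = 0.5253.

0.525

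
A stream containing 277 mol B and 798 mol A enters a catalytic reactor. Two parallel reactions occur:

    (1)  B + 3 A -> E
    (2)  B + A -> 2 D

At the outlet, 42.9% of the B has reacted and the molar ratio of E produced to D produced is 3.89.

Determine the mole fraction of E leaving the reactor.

Conversion of B: B consumed = 0.429 × 277 = 118.8 mol = 1ξ₁ + 1ξ₂.
Selectivity: 1ξ₁ / (2ξ₂) = 3.89 → ξ₁ = 7.78 ξ₂.
Substitute: (1·7.78 + 1) ξ₂ = 118.8 → ξ₂ = 13.53 mol, ξ₁ = 105.3 mol.
Outlet amounts (n = n₀ + Σ ν·ξ):
  B: 277 − 1(105.3) − 1(13.53) = 158.2
  A: 798 − 3(105.3) − 1(13.53) = 468.6
  E: 0 + 1(105.3) = 105.3
  D: 0 + 2(13.53) = 27.07
Total out = 759.1 mol; y_E = 105.3 / 759.1 = 0.1387.

0.139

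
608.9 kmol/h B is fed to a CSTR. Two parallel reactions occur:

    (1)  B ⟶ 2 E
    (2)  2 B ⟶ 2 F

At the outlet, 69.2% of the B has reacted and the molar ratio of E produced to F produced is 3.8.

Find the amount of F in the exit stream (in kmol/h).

145 kmol/h

Conversion of B: B consumed = 0.692 × 608.9 = 421.4 kmol/h = 1ξ₁ + 2ξ₂.
Selectivity: 2ξ₁ / (2ξ₂) = 3.8 → ξ₁ = 3.8 ξ₂.
Substitute: (1·3.8 + 2) ξ₂ = 421.4 → ξ₂ = 72.65 kmol/h, ξ₁ = 276.1 kmol/h.
Outlet amounts (n = n₀ + Σ ν·ξ):
  B: 608.9 − 1(276.1) − 2(72.65) = 187.5
  E: 0 + 2(276.1) = 552.1
  F: 0 + 2(72.65) = 145.3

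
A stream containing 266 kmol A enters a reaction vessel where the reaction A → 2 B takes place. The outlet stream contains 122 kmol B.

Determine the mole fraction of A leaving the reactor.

0.627

For B: n = n₀ + 2ξ → 122 = 0 + 2ξ, giving ξ = 61 kmol.
Outlet amounts (n = n₀ + ν ξ):
  A: 266 − 1(61) = 205
  B: 0 + 2(61) = 122
Total out = 327 kmol; y_A = 205 / 327 = 0.6269.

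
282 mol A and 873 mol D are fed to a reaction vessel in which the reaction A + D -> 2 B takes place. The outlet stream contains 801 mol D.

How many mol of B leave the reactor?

For D: n = n₀ − 1ξ → 801 = 873 − 1ξ, giving ξ = 72 mol.
Outlet amounts (n = n₀ + ν ξ):
  A: 282 − 1(72) = 210
  D: 873 − 1(72) = 801
  B: 0 + 2(72) = 144

144 mol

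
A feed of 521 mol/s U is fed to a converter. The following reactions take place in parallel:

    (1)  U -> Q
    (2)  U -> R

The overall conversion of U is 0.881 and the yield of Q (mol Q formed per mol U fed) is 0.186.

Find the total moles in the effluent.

521 mol/s

Yield of Q: 1ξ₁ / 521 = 0.186 → ξ₁ = 96.91 mol/s.
Conversion of U: 1ξ₁ + 1ξ₂ = 0.881 × 521 = 459 → ξ₂ = 362.1 mol/s.
Outlet amounts (n = n₀ + Σ ν·ξ):
  U: 521 − 1(96.91) − 1(362.1) = 62
  Q: 0 + 1(96.91) = 96.91
  R: 0 + 1(362.1) = 362.1
Total out = 62 + 96.91 + 362.1 = 521 mol/s.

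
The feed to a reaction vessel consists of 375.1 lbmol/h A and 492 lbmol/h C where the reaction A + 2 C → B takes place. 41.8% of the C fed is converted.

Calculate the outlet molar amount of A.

C reacted = 0.418 × 492 = 205.7 lbmol/h; ν_C = −2, so ξ = 205.7/2 = 102.8 lbmol/h.
Outlet amounts (n = n₀ + ν ξ):
  A: 375.1 − 1(102.8) = 272.3
  C: 492 − 2(102.8) = 286.3
  B: 0 + 1(102.8) = 102.8

272 lbmol/h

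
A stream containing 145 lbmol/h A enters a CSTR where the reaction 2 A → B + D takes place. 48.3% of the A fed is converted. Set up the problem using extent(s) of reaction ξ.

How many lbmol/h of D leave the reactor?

35 lbmol/h

A reacted = 0.483 × 145 = 70.03 lbmol/h; ν_A = −2, so ξ = 70.03/2 = 35.02 lbmol/h.
Outlet amounts (n = n₀ + ν ξ):
  A: 145 − 2(35.02) = 74.97
  B: 0 + 1(35.02) = 35.02
  D: 0 + 1(35.02) = 35.02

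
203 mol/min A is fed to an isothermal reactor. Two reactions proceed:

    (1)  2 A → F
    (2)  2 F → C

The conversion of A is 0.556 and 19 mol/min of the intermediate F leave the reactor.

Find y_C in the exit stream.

0.146

Conversion of A: A consumed = 2ξ₁ = 0.556 × 203 → ξ₁ = 56.43 mol/min.
F balance: n_F = 0 + 1ξ₁ − 2ξ₂ = 19 → ξ₂ = (1·56.43 − 19)/2 = 18.72 mol/min.
Outlet amounts (n = n₀ + Σ ν·ξ):
  A: 203 − 2(56.43) = 90.13
  F: 0 + 1(56.43) − 2(18.72) = 19
  C: 0 + 1(18.72) = 18.72
Total out = 127.8 mol/min; y_C = 18.72 / 127.8 = 0.1464.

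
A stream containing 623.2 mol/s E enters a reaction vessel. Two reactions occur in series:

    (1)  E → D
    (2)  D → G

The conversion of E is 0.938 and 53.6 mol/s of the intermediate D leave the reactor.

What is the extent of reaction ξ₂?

ξ₂ = 531 mol/s

Conversion of E: E consumed = 1ξ₁ = 0.938 × 623.2 → ξ₁ = 584.6 mol/s.
D balance: n_D = 0 + 1ξ₁ − 1ξ₂ = 53.6 → ξ₂ = (1·584.6 − 53.6)/1 = 531 mol/s.
Outlet amounts (n = n₀ + Σ ν·ξ):
  E: 623.2 − 1(584.6) = 38.64
  D: 0 + 1(584.6) − 1(531) = 53.6
  G: 0 + 1(531) = 531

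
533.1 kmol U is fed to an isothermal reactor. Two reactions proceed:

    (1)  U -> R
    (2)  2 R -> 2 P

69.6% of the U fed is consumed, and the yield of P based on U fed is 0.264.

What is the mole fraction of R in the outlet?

Conversion of U: U consumed = 1ξ₁ = 0.696 × 533.1 → ξ₁ = 371 kmol.
Yield of P: 2ξ₂ / 533.1 = 0.264 → ξ₂ = 70.37 kmol.
Outlet amounts (n = n₀ + Σ ν·ξ):
  U: 533.1 − 1(371) = 162.1
  R: 0 + 1(371) − 2(70.37) = 230.3
  P: 0 + 2(70.37) = 140.7
Total out = 533.1 kmol; y_R = 230.3 / 533.1 = 0.432.

0.432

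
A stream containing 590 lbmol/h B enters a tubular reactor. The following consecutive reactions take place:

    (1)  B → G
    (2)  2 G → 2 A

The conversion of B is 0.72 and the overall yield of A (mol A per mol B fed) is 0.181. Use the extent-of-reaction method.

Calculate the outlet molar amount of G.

Conversion of B: B consumed = 1ξ₁ = 0.72 × 590 → ξ₁ = 424.8 lbmol/h.
Yield of A: 2ξ₂ / 590 = 0.181 → ξ₂ = 53.39 lbmol/h.
Outlet amounts (n = n₀ + Σ ν·ξ):
  B: 590 − 1(424.8) = 165.2
  G: 0 + 1(424.8) − 2(53.39) = 318
  A: 0 + 2(53.39) = 106.8

318 lbmol/h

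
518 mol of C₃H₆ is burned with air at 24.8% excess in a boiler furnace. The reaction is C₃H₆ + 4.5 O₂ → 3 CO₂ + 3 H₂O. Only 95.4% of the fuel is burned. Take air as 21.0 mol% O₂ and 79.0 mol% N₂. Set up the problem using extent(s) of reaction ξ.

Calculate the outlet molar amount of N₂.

10900 mol

Stoichiometric O₂ = 4.5 × 518 = 2331 mol; O₂ fed = 2331 × 1.248 = 2909 mol.
N₂ fed = 2909 × 79/21 = 10940 mol.
Fuel reacted = 0.954 × 518 → ξ = 494.2 mol.
Outlet (n = n₀ + ν ξ):
  C₃H₆: 518 − 1(494.2) = 23.83
  O₂: 2909 − 4.5(494.2) = 685.3
  N₂: 10940 (inert)
  CO₂: 0 + 3(494.2) = 1483
  H₂O: 0 + 3(494.2) = 1483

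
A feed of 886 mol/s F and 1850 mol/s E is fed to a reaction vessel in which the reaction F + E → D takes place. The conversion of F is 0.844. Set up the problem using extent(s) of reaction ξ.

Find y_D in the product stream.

0.376

F reacted = 0.844 × 886 = 747.8 mol/s; ν_F = −1, so ξ = 747.8/1 = 747.8 mol/s.
Outlet amounts (n = n₀ + ν ξ):
  F: 886 − 1(747.8) = 138.2
  E: 1850 − 1(747.8) = 1102
  D: 0 + 1(747.8) = 747.8
Total out = 1988 mol/s; y_D = 747.8 / 1988 = 0.3761.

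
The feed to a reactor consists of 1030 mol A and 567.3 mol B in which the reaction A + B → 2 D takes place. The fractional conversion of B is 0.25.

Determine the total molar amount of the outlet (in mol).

B reacted = 0.25 × 567.3 = 141.8 mol; ν_B = −1, so ξ = 141.8/1 = 141.8 mol.
Outlet amounts (n = n₀ + ν ξ):
  A: 1030 − 1(141.8) = 888.2
  B: 567.3 − 1(141.8) = 425.5
  D: 0 + 2(141.8) = 283.6
Total out = 888.2 + 425.5 + 283.6 = 1597 mol.

1600 mol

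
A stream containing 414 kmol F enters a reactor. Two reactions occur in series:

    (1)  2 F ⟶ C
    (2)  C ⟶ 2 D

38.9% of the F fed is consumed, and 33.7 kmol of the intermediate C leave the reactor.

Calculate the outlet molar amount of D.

93.6 kmol

Conversion of F: F consumed = 2ξ₁ = 0.389 × 414 → ξ₁ = 80.52 kmol.
C balance: n_C = 0 + 1ξ₁ − 1ξ₂ = 33.7 → ξ₂ = (1·80.52 − 33.7)/1 = 46.82 kmol.
Outlet amounts (n = n₀ + Σ ν·ξ):
  F: 414 − 2(80.52) = 253
  C: 0 + 1(80.52) − 1(46.82) = 33.7
  D: 0 + 2(46.82) = 93.65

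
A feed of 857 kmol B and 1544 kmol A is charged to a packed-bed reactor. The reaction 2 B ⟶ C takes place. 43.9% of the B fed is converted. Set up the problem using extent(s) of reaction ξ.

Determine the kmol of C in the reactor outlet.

188 kmol

B reacted = 0.439 × 857 = 376.2 kmol; ν_B = −2, so ξ = 376.2/2 = 188.1 kmol.
Outlet amounts (n = n₀ + ν ξ):
  B: 857 − 2(188.1) = 480.8
  C: 0 + 1(188.1) = 188.1
  A: 1544 (inert)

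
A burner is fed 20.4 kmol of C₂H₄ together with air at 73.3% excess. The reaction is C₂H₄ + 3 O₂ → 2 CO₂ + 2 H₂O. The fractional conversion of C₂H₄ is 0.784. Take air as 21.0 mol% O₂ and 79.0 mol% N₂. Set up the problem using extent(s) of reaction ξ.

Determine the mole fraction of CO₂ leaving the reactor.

0.0609

Stoichiometric O₂ = 3 × 20.4 = 61.2 kmol; O₂ fed = 61.2 × 1.733 = 106.1 kmol.
N₂ fed = 106.1 × 79/21 = 399 kmol.
Fuel reacted = 0.784 × 20.4 → ξ = 15.99 kmol.
Outlet (n = n₀ + ν ξ):
  C₂H₄: 20.4 − 1(15.99) = 4.406
  O₂: 106.1 − 3(15.99) = 58.08
  N₂: 399 (inert)
  CO₂: 0 + 2(15.99) = 31.99
  H₂O: 0 + 2(15.99) = 31.99
Total out = 525.4 kmol; y_CO₂ = 31.99 / 525.4 = 0.06088.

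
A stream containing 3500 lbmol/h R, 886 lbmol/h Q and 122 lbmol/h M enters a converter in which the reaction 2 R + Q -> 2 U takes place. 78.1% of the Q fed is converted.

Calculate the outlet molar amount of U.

1380 lbmol/h

Q reacted = 0.781 × 886 = 692 lbmol/h; ν_Q = −1, so ξ = 692/1 = 692 lbmol/h.
Outlet amounts (n = n₀ + ν ξ):
  R: 3500 − 2(692) = 2116
  Q: 886 − 1(692) = 194
  U: 0 + 2(692) = 1384
  M: 122 (inert)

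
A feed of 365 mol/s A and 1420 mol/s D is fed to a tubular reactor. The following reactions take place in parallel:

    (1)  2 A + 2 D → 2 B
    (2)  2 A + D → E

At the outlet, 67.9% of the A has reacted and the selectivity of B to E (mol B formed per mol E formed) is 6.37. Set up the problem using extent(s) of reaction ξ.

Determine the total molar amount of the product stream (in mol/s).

Conversion of A: A consumed = 0.679 × 365 = 247.8 mol/s = 2ξ₁ + 2ξ₂.
Selectivity: 2ξ₁ / (1ξ₂) = 6.37 → ξ₁ = 3.185 ξ₂.
Substitute: (2·3.185 + 2) ξ₂ = 247.8 → ξ₂ = 29.61 mol/s, ξ₁ = 94.31 mol/s.
Outlet amounts (n = n₀ + Σ ν·ξ):
  A: 365 − 2(94.31) − 2(29.61) = 117.2
  D: 1420 − 2(94.31) − 1(29.61) = 1202
  B: 0 + 2(94.31) = 188.6
  E: 0 + 1(29.61) = 29.61
Total out = 117.2 + 1202 + 188.6 + 29.61 = 1537 mol/s.

1540 mol/s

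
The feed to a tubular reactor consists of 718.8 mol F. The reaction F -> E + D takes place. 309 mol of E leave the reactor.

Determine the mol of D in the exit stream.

309 mol

For E: n = n₀ + 1ξ → 309 = 0 + 1ξ, giving ξ = 309 mol.
Outlet amounts (n = n₀ + ν ξ):
  F: 718.8 − 1(309) = 409.8
  E: 0 + 1(309) = 309
  D: 0 + 1(309) = 309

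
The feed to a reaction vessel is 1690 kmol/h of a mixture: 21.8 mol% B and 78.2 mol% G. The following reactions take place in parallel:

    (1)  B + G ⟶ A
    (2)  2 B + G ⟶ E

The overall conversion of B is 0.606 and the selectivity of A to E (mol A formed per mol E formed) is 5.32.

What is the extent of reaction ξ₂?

Conversion of B: B consumed = 0.606 × 368.4 = 223.3 kmol/h = 1ξ₁ + 2ξ₂.
Selectivity: 1ξ₁ / (1ξ₂) = 5.32 → ξ₁ = 5.32 ξ₂.
Substitute: (1·5.32 + 2) ξ₂ = 223.3 → ξ₂ = 30.5 kmol/h, ξ₁ = 162.3 kmol/h.
Outlet amounts (n = n₀ + Σ ν·ξ):
  B: 368.4 − 1(162.3) − 2(30.5) = 145.2
  G: 1322 − 1(162.3) − 1(30.5) = 1129
  A: 0 + 1(162.3) = 162.3
  E: 0 + 1(30.5) = 30.5

ξ₂ = 30.5 kmol/h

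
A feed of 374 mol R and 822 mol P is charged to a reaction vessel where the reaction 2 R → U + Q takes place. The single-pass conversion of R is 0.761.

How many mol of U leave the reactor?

R reacted = 0.761 × 374 = 284.6 mol; ν_R = −2, so ξ = 284.6/2 = 142.3 mol.
Outlet amounts (n = n₀ + ν ξ):
  R: 374 − 2(142.3) = 89.39
  U: 0 + 1(142.3) = 142.3
  Q: 0 + 1(142.3) = 142.3
  P: 822 (inert)

142 mol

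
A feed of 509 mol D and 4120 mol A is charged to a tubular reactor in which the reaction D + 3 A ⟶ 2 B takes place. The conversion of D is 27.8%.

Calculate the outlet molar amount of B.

D reacted = 0.278 × 509 = 141.5 mol; ν_D = −1, so ξ = 141.5/1 = 141.5 mol.
Outlet amounts (n = n₀ + ν ξ):
  D: 509 − 1(141.5) = 367.5
  A: 4120 − 3(141.5) = 3695
  B: 0 + 2(141.5) = 283

283 mol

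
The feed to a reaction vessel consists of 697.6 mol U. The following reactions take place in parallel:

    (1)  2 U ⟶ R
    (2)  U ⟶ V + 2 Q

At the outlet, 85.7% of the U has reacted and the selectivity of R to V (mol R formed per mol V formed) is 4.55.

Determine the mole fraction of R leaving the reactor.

Conversion of U: U consumed = 0.857 × 697.6 = 597.8 mol = 2ξ₁ + 1ξ₂.
Selectivity: 1ξ₁ / (1ξ₂) = 4.55 → ξ₁ = 4.55 ξ₂.
Substitute: (2·4.55 + 1) ξ₂ = 597.8 → ξ₂ = 59.19 mol, ξ₁ = 269.3 mol.
Outlet amounts (n = n₀ + Σ ν·ξ):
  U: 697.6 − 2(269.3) − 1(59.19) = 99.76
  R: 0 + 1(269.3) = 269.3
  V: 0 + 1(59.19) = 59.19
  Q: 0 + 2(59.19) = 118.4
Total out = 546.7 mol; y_R = 269.3 / 546.7 = 0.4927.

0.493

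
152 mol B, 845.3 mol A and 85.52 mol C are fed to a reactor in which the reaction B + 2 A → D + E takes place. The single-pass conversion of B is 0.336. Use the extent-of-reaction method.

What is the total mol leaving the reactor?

1030 mol

B reacted = 0.336 × 152 = 51.07 mol; ν_B = −1, so ξ = 51.07/1 = 51.07 mol.
Outlet amounts (n = n₀ + ν ξ):
  B: 152 − 1(51.07) = 100.9
  A: 845.3 − 2(51.07) = 743.2
  D: 0 + 1(51.07) = 51.07
  E: 0 + 1(51.07) = 51.07
  C: 85.52 (inert)
Total out = 100.9 + 743.2 + 51.07 + 51.07 + 85.52 = 1032 mol.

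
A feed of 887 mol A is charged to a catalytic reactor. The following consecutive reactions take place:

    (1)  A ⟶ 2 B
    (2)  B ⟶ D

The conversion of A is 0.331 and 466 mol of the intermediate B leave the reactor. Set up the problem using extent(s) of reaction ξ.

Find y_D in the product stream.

0.103

Conversion of A: A consumed = 1ξ₁ = 0.331 × 887 → ξ₁ = 293.6 mol.
B balance: n_B = 0 + 2ξ₁ − 1ξ₂ = 466 → ξ₂ = (2·293.6 − 466)/1 = 121.2 mol.
Outlet amounts (n = n₀ + Σ ν·ξ):
  A: 887 − 1(293.6) = 593.4
  B: 0 + 2(293.6) − 1(121.2) = 466
  D: 0 + 1(121.2) = 121.2
Total out = 1181 mol; y_D = 121.2 / 1181 = 0.1027.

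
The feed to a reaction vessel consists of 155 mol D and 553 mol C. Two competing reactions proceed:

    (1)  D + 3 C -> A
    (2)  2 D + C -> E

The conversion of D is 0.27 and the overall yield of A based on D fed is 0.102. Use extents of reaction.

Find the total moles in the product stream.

Yield of A: 1ξ₁ / 155 = 0.102 → ξ₁ = 15.81 mol.
Conversion of D: 1ξ₁ + 2ξ₂ = 0.27 × 155 = 41.85 → ξ₂ = 13.02 mol.
Outlet amounts (n = n₀ + Σ ν·ξ):
  D: 155 − 1(15.81) − 2(13.02) = 113.2
  C: 553 − 3(15.81) − 1(13.02) = 492.6
  A: 0 + 1(15.81) = 15.81
  E: 0 + 1(13.02) = 13.02
Total out = 113.2 + 492.6 + 15.81 + 13.02 = 634.5 mol.

635 mol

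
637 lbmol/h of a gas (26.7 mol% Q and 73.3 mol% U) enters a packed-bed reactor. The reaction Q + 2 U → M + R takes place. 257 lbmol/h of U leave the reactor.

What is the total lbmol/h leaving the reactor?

For U: n = n₀ − 2ξ → 257 = 466.9 − 2ξ, giving ξ = 105 lbmol/h.
Outlet amounts (n = n₀ + ν ξ):
  Q: 170.1 − 1(105) = 65.12
  U: 466.9 − 2(105) = 257
  M: 0 + 1(105) = 105
  R: 0 + 1(105) = 105
Total out = 65.12 + 257 + 105 + 105 = 532 lbmol/h.

532 lbmol/h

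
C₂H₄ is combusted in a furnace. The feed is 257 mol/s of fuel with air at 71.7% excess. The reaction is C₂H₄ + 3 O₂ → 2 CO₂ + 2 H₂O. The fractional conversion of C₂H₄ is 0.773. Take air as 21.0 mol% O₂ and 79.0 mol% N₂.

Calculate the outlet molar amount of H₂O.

397 mol/s

Stoichiometric O₂ = 3 × 257 = 771 mol/s; O₂ fed = 771 × 1.717 = 1324 mol/s.
N₂ fed = 1324 × 79/21 = 4980 mol/s.
Fuel reacted = 0.773 × 257 → ξ = 198.7 mol/s.
Outlet (n = n₀ + ν ξ):
  C₂H₄: 257 − 1(198.7) = 58.34
  O₂: 1324 − 3(198.7) = 727.8
  N₂: 4980 (inert)
  CO₂: 0 + 2(198.7) = 397.3
  H₂O: 0 + 2(198.7) = 397.3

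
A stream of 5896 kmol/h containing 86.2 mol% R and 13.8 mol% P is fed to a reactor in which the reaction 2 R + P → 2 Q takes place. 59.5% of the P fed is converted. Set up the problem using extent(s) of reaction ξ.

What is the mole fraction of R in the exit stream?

P reacted = 0.595 × 813.6 = 484.1 kmol/h; ν_P = −1, so ξ = 484.1/1 = 484.1 kmol/h.
Outlet amounts (n = n₀ + ν ξ):
  R: 5082 − 2(484.1) = 4114
  P: 813.6 − 1(484.1) = 329.5
  Q: 0 + 2(484.1) = 968.2
Total out = 5412 kmol/h; y_R = 4114 / 5412 = 0.7602.

0.76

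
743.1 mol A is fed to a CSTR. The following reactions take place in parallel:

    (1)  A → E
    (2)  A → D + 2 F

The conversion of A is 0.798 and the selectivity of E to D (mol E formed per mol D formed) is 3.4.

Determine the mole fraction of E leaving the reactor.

0.453

Conversion of A: A consumed = 0.798 × 743.1 = 593 mol = 1ξ₁ + 1ξ₂.
Selectivity: 1ξ₁ / (1ξ₂) = 3.4 → ξ₁ = 3.4 ξ₂.
Substitute: (1·3.4 + 1) ξ₂ = 593 → ξ₂ = 134.8 mol, ξ₁ = 458.2 mol.
Outlet amounts (n = n₀ + Σ ν·ξ):
  A: 743.1 − 1(458.2) − 1(134.8) = 150.1
  E: 0 + 1(458.2) = 458.2
  D: 0 + 1(134.8) = 134.8
  F: 0 + 2(134.8) = 269.5
Total out = 1013 mol; y_E = 458.2 / 1013 = 0.4525.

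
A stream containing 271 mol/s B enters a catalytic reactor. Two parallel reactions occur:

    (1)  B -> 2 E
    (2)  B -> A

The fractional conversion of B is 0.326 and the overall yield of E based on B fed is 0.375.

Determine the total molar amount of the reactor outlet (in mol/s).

Yield of E: 2ξ₁ / 271 = 0.375 → ξ₁ = 50.81 mol/s.
Conversion of B: 1ξ₁ + 1ξ₂ = 0.326 × 271 = 88.35 → ξ₂ = 37.53 mol/s.
Outlet amounts (n = n₀ + Σ ν·ξ):
  B: 271 − 1(50.81) − 1(37.53) = 182.7
  E: 0 + 2(50.81) = 101.6
  A: 0 + 1(37.53) = 37.53
Total out = 182.7 + 101.6 + 37.53 = 321.8 mol/s.

322 mol/s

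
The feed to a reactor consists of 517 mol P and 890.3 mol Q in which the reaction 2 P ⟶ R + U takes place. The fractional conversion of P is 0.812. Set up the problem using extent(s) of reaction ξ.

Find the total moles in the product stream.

1410 mol

P reacted = 0.812 × 517 = 419.8 mol; ν_P = −2, so ξ = 419.8/2 = 209.9 mol.
Outlet amounts (n = n₀ + ν ξ):
  P: 517 − 2(209.9) = 97.2
  R: 0 + 1(209.9) = 209.9
  U: 0 + 1(209.9) = 209.9
  Q: 890.3 (inert)
Total out = 97.2 + 209.9 + 209.9 + 890.3 = 1407 mol.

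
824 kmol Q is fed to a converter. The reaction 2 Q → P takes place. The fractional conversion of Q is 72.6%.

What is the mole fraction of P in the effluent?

0.57

Q reacted = 0.726 × 824 = 598.2 kmol; ν_Q = −2, so ξ = 598.2/2 = 299.1 kmol.
Outlet amounts (n = n₀ + ν ξ):
  Q: 824 − 2(299.1) = 225.8
  P: 0 + 1(299.1) = 299.1
Total out = 524.9 kmol; y_P = 299.1 / 524.9 = 0.5699.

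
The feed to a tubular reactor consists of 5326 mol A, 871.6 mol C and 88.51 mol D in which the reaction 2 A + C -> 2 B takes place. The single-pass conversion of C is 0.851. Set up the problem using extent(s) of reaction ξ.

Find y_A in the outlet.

0.693

C reacted = 0.851 × 871.6 = 741.7 mol; ν_C = −1, so ξ = 741.7/1 = 741.7 mol.
Outlet amounts (n = n₀ + ν ξ):
  A: 5326 − 2(741.7) = 3843
  C: 871.6 − 1(741.7) = 129.9
  B: 0 + 2(741.7) = 1483
  D: 88.51 (inert)
Total out = 5544 mol; y_A = 3843 / 5544 = 0.6931.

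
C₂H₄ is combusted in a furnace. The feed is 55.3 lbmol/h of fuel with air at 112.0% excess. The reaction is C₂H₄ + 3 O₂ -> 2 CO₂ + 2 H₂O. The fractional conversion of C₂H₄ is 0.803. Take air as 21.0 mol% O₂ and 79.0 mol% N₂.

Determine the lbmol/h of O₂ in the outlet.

218 lbmol/h

Stoichiometric O₂ = 3 × 55.3 = 165.9 lbmol/h; O₂ fed = 165.9 × 2.120 = 351.7 lbmol/h.
N₂ fed = 351.7 × 79/21 = 1323 lbmol/h.
Fuel reacted = 0.803 × 55.3 → ξ = 44.41 lbmol/h.
Outlet (n = n₀ + ν ξ):
  C₂H₄: 55.3 − 1(44.41) = 10.89
  O₂: 351.7 − 3(44.41) = 218.5
  N₂: 1323 (inert)
  CO₂: 0 + 2(44.41) = 88.81
  H₂O: 0 + 2(44.41) = 88.81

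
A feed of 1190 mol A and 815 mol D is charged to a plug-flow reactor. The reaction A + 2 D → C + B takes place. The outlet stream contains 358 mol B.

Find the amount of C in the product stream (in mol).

For B: n = n₀ + 1ξ → 358 = 0 + 1ξ, giving ξ = 358 mol.
Outlet amounts (n = n₀ + ν ξ):
  A: 1190 − 1(358) = 832
  D: 815 − 2(358) = 99
  C: 0 + 1(358) = 358
  B: 0 + 1(358) = 358

358 mol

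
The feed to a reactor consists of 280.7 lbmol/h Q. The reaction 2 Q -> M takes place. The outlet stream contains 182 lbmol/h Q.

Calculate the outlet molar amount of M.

49.3 lbmol/h

For Q: n = n₀ − 2ξ → 182 = 280.7 − 2ξ, giving ξ = 49.35 lbmol/h.
Outlet amounts (n = n₀ + ν ξ):
  Q: 280.7 − 2(49.35) = 182
  M: 0 + 1(49.35) = 49.35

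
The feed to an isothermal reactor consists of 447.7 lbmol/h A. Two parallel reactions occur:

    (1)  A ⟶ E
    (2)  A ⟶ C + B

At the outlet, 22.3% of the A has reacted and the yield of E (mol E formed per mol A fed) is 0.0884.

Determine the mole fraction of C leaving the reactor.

Yield of E: 1ξ₁ / 447.7 = 0.0884 → ξ₁ = 39.58 lbmol/h.
Conversion of A: 1ξ₁ + 1ξ₂ = 0.223 × 447.7 = 99.84 → ξ₂ = 60.26 lbmol/h.
Outlet amounts (n = n₀ + Σ ν·ξ):
  A: 447.7 − 1(39.58) − 1(60.26) = 347.9
  E: 0 + 1(39.58) = 39.58
  C: 0 + 1(60.26) = 60.26
  B: 0 + 1(60.26) = 60.26
Total out = 508 lbmol/h; y_C = 60.26 / 508 = 0.1186.

0.119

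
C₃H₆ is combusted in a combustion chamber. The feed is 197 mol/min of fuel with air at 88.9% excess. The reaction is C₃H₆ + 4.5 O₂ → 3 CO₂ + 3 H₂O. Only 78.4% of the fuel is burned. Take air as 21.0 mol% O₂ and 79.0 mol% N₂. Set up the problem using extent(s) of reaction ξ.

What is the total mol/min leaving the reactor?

Stoichiometric O₂ = 4.5 × 197 = 886.5 mol/min; O₂ fed = 886.5 × 1.889 = 1675 mol/min.
N₂ fed = 1675 × 79/21 = 6300 mol/min.
Fuel reacted = 0.784 × 197 → ξ = 154.4 mol/min.
Outlet (n = n₀ + ν ξ):
  C₃H₆: 197 − 1(154.4) = 42.55
  O₂: 1675 − 4.5(154.4) = 979.6
  N₂: 6300 (inert)
  CO₂: 0 + 3(154.4) = 463.3
  H₂O: 0 + 3(154.4) = 463.3
Total out = 42.55 + 979.6 + 6300 + 463.3 + 463.3 = 8249 mol/min.

8250 mol/min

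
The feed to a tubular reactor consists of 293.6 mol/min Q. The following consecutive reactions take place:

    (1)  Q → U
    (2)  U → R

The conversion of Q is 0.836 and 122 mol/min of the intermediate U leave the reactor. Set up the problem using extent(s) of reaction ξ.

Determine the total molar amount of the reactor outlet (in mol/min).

Conversion of Q: Q consumed = 1ξ₁ = 0.836 × 293.6 → ξ₁ = 245.4 mol/min.
U balance: n_U = 0 + 1ξ₁ − 1ξ₂ = 122 → ξ₂ = (1·245.4 − 122)/1 = 123.4 mol/min.
Outlet amounts (n = n₀ + Σ ν·ξ):
  Q: 293.6 − 1(245.4) = 48.15
  U: 0 + 1(245.4) − 1(123.4) = 122
  R: 0 + 1(123.4) = 123.4
Total out = 48.15 + 122 + 123.4 = 293.6 mol/min.

294 mol/min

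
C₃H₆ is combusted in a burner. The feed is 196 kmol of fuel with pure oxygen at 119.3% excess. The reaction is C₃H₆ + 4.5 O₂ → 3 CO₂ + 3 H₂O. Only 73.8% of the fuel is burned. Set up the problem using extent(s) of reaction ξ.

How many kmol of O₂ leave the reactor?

1280 kmol

Stoichiometric O₂ = 4.5 × 196 = 882 kmol; O₂ fed = 882 × 2.193 = 1934 kmol.
Fuel reacted = 0.738 × 196 → ξ = 144.6 kmol.
Outlet (n = n₀ + ν ξ):
  C₃H₆: 196 − 1(144.6) = 51.35
  O₂: 1934 − 4.5(144.6) = 1283
  CO₂: 0 + 3(144.6) = 433.9
  H₂O: 0 + 3(144.6) = 433.9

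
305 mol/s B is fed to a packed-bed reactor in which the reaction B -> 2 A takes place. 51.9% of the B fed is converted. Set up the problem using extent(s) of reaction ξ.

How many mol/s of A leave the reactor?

317 mol/s

B reacted = 0.519 × 305 = 158.3 mol/s; ν_B = −1, so ξ = 158.3/1 = 158.3 mol/s.
Outlet amounts (n = n₀ + ν ξ):
  B: 305 − 1(158.3) = 146.7
  A: 0 + 2(158.3) = 316.6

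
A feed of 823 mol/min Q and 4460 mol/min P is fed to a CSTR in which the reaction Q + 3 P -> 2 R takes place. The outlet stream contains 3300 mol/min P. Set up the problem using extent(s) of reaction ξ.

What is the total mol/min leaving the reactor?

For P: n = n₀ − 3ξ → 3300 = 4460 − 3ξ, giving ξ = 386.7 mol/min.
Outlet amounts (n = n₀ + ν ξ):
  Q: 823 − 1(386.7) = 436.3
  P: 4460 − 3(386.7) = 3300
  R: 0 + 2(386.7) = 773.3
Total out = 436.3 + 3300 + 773.3 = 4510 mol/min.

4510 mol/min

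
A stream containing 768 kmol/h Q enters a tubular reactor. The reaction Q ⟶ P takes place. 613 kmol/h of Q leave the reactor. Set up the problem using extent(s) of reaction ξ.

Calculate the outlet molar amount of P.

For Q: n = n₀ − 1ξ → 613 = 768 − 1ξ, giving ξ = 155 kmol/h.
Outlet amounts (n = n₀ + ν ξ):
  Q: 768 − 1(155) = 613
  P: 0 + 1(155) = 155

155 kmol/h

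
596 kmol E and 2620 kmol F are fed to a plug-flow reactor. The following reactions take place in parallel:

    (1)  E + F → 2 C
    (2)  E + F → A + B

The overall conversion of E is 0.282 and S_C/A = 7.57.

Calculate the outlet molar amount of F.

2450 kmol

Conversion of E: E consumed = 0.282 × 596 = 168.1 kmol = 1ξ₁ + 1ξ₂.
Selectivity: 2ξ₁ / (1ξ₂) = 7.57 → ξ₁ = 3.785 ξ₂.
Substitute: (1·3.785 + 1) ξ₂ = 168.1 → ξ₂ = 35.12 kmol, ξ₁ = 132.9 kmol.
Outlet amounts (n = n₀ + Σ ν·ξ):
  E: 596 − 1(132.9) − 1(35.12) = 427.9
  F: 2620 − 1(132.9) − 1(35.12) = 2452
  C: 0 + 2(132.9) = 265.9
  A: 0 + 1(35.12) = 35.12
  B: 0 + 1(35.12) = 35.12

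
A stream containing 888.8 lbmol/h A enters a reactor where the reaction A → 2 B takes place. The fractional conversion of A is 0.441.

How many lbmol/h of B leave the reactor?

784 lbmol/h

A reacted = 0.441 × 888.8 = 392 lbmol/h; ν_A = −1, so ξ = 392/1 = 392 lbmol/h.
Outlet amounts (n = n₀ + ν ξ):
  A: 888.8 − 1(392) = 496.8
  B: 0 + 2(392) = 783.9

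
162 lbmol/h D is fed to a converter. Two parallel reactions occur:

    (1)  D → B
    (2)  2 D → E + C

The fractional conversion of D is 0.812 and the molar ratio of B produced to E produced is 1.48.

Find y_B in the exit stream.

Conversion of D: D consumed = 0.812 × 162 = 131.5 lbmol/h = 1ξ₁ + 2ξ₂.
Selectivity: 1ξ₁ / (1ξ₂) = 1.48 → ξ₁ = 1.48 ξ₂.
Substitute: (1·1.48 + 2) ξ₂ = 131.5 → ξ₂ = 37.8 lbmol/h, ξ₁ = 55.94 lbmol/h.
Outlet amounts (n = n₀ + Σ ν·ξ):
  D: 162 − 1(55.94) − 2(37.8) = 30.46
  B: 0 + 1(55.94) = 55.94
  E: 0 + 1(37.8) = 37.8
  C: 0 + 1(37.8) = 37.8
Total out = 162 lbmol/h; y_B = 55.94 / 162 = 0.3453.

0.345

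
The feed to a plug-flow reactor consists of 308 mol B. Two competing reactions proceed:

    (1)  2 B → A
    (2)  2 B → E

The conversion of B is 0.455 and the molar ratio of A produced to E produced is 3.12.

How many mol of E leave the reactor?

17 mol

Conversion of B: B consumed = 0.455 × 308 = 140.1 mol = 2ξ₁ + 2ξ₂.
Selectivity: 1ξ₁ / (1ξ₂) = 3.12 → ξ₁ = 3.12 ξ₂.
Substitute: (2·3.12 + 2) ξ₂ = 140.1 → ξ₂ = 17.01 mol, ξ₁ = 53.06 mol.
Outlet amounts (n = n₀ + Σ ν·ξ):
  B: 308 − 2(53.06) − 2(17.01) = 167.9
  A: 0 + 1(53.06) = 53.06
  E: 0 + 1(17.01) = 17.01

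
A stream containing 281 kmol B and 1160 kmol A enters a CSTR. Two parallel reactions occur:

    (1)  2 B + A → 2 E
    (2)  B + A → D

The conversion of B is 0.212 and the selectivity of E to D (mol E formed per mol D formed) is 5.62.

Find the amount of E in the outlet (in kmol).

Conversion of B: B consumed = 0.212 × 281 = 59.57 kmol = 2ξ₁ + 1ξ₂.
Selectivity: 2ξ₁ / (1ξ₂) = 5.62 → ξ₁ = 2.81 ξ₂.
Substitute: (2·2.81 + 1) ξ₂ = 59.57 → ξ₂ = 8.999 kmol, ξ₁ = 25.29 kmol.
Outlet amounts (n = n₀ + Σ ν·ξ):
  B: 281 − 2(25.29) − 1(8.999) = 221.4
  A: 1160 − 1(25.29) − 1(8.999) = 1126
  E: 0 + 2(25.29) = 50.57
  D: 0 + 1(8.999) = 8.999

50.6 kmol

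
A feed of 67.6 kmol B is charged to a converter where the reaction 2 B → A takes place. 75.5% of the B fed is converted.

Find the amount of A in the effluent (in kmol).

25.5 kmol

B reacted = 0.755 × 67.6 = 51.04 kmol; ν_B = −2, so ξ = 51.04/2 = 25.52 kmol.
Outlet amounts (n = n₀ + ν ξ):
  B: 67.6 − 2(25.52) = 16.56
  A: 0 + 1(25.52) = 25.52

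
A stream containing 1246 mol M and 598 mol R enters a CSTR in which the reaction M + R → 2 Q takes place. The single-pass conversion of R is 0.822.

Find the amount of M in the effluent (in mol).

754 mol

R reacted = 0.822 × 598 = 491.6 mol; ν_R = −1, so ξ = 491.6/1 = 491.6 mol.
Outlet amounts (n = n₀ + ν ξ):
  M: 1246 − 1(491.6) = 754.4
  R: 598 − 1(491.6) = 106.4
  Q: 0 + 2(491.6) = 983.1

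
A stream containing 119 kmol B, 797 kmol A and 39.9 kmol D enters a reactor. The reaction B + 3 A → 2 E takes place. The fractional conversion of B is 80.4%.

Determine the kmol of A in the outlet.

510 kmol

B reacted = 0.804 × 119 = 95.68 kmol; ν_B = −1, so ξ = 95.68/1 = 95.68 kmol.
Outlet amounts (n = n₀ + ν ξ):
  B: 119 − 1(95.68) = 23.32
  A: 797 − 3(95.68) = 510
  E: 0 + 2(95.68) = 191.4
  D: 39.9 (inert)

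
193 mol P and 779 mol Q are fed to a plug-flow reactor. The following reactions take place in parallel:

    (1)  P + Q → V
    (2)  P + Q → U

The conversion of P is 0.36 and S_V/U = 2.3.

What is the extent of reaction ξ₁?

Conversion of P: P consumed = 0.36 × 193 = 69.48 mol = 1ξ₁ + 1ξ₂.
Selectivity: 1ξ₁ / (1ξ₂) = 2.3 → ξ₁ = 2.3 ξ₂.
Substitute: (1·2.3 + 1) ξ₂ = 69.48 → ξ₂ = 21.05 mol, ξ₁ = 48.43 mol.
Outlet amounts (n = n₀ + Σ ν·ξ):
  P: 193 − 1(48.43) − 1(21.05) = 123.5
  Q: 779 − 1(48.43) − 1(21.05) = 709.5
  V: 0 + 1(48.43) = 48.43
  U: 0 + 1(21.05) = 21.05

ξ₁ = 48.4 mol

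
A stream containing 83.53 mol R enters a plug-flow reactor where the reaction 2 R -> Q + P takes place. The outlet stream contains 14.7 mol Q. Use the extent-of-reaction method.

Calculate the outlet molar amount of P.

14.7 mol

For Q: n = n₀ + 1ξ → 14.7 = 0 + 1ξ, giving ξ = 14.7 mol.
Outlet amounts (n = n₀ + ν ξ):
  R: 83.53 − 2(14.7) = 54.13
  Q: 0 + 1(14.7) = 14.7
  P: 0 + 1(14.7) = 14.7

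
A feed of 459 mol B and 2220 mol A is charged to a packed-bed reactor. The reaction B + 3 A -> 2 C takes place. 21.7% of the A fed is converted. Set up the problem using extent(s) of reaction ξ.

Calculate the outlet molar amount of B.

298 mol

A reacted = 0.217 × 2220 = 481.7 mol; ν_A = −3, so ξ = 481.7/3 = 160.6 mol.
Outlet amounts (n = n₀ + ν ξ):
  B: 459 − 1(160.6) = 298.4
  A: 2220 − 3(160.6) = 1738
  C: 0 + 2(160.6) = 321.2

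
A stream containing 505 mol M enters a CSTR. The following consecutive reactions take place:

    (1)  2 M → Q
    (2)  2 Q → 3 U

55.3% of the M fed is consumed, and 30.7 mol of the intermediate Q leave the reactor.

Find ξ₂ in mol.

Conversion of M: M consumed = 2ξ₁ = 0.553 × 505 → ξ₁ = 139.6 mol.
Q balance: n_Q = 0 + 1ξ₁ − 2ξ₂ = 30.7 → ξ₂ = (1·139.6 − 30.7)/2 = 54.47 mol.
Outlet amounts (n = n₀ + Σ ν·ξ):
  M: 505 − 2(139.6) = 225.7
  Q: 0 + 1(139.6) − 2(54.47) = 30.7
  U: 0 + 3(54.47) = 163.4

ξ₂ = 54.5 mol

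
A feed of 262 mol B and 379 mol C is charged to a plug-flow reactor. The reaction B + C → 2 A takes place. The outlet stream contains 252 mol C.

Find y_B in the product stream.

0.211

For C: n = n₀ − 1ξ → 252 = 379 − 1ξ, giving ξ = 127 mol.
Outlet amounts (n = n₀ + ν ξ):
  B: 262 − 1(127) = 135
  C: 379 − 1(127) = 252
  A: 0 + 2(127) = 254
Total out = 641 mol; y_B = 135 / 641 = 0.2106.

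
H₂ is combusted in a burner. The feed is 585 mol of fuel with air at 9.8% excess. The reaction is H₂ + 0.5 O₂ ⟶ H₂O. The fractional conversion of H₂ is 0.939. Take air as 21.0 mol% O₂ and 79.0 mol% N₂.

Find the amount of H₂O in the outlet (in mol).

549 mol

Stoichiometric O₂ = 0.5 × 585 = 292.5 mol; O₂ fed = 292.5 × 1.098 = 321.2 mol.
N₂ fed = 321.2 × 79/21 = 1208 mol.
Fuel reacted = 0.939 × 585 → ξ = 549.3 mol.
Outlet (n = n₀ + ν ξ):
  H₂: 585 − 1(549.3) = 35.69
  O₂: 321.2 − 0.5(549.3) = 46.51
  N₂: 1208 (inert)
  H₂O: 0 + 1(549.3) = 549.3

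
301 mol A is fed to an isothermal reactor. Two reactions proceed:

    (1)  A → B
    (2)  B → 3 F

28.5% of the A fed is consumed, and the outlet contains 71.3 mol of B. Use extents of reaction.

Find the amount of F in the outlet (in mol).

43.5 mol

Conversion of A: A consumed = 1ξ₁ = 0.285 × 301 → ξ₁ = 85.78 mol.
B balance: n_B = 0 + 1ξ₁ − 1ξ₂ = 71.3 → ξ₂ = (1·85.78 − 71.3)/1 = 14.48 mol.
Outlet amounts (n = n₀ + Σ ν·ξ):
  A: 301 − 1(85.78) = 215.2
  B: 0 + 1(85.78) − 1(14.48) = 71.3
  F: 0 + 3(14.48) = 43.45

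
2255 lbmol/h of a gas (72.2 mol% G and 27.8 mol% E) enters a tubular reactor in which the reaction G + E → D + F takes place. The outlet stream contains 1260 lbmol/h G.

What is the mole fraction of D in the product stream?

For G: n = n₀ − 1ξ → 1260 = 1628 − 1ξ, giving ξ = 368.1 lbmol/h.
Outlet amounts (n = n₀ + ν ξ):
  G: 1628 − 1(368.1) = 1260
  E: 626.9 − 1(368.1) = 258.8
  D: 0 + 1(368.1) = 368.1
  F: 0 + 1(368.1) = 368.1
Total out = 2255 lbmol/h; y_D = 368.1 / 2255 = 0.1632.

0.163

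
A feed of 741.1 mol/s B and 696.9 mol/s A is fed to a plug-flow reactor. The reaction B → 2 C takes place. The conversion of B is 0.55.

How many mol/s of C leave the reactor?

B reacted = 0.55 × 741.1 = 407.6 mol/s; ν_B = −1, so ξ = 407.6/1 = 407.6 mol/s.
Outlet amounts (n = n₀ + ν ξ):
  B: 741.1 − 1(407.6) = 333.5
  C: 0 + 2(407.6) = 815.2
  A: 696.9 (inert)

815 mol/s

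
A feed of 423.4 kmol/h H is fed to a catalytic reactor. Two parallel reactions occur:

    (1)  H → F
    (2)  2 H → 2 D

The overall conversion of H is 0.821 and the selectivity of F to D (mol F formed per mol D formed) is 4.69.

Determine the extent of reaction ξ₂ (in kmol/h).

Conversion of H: H consumed = 0.821 × 423.4 = 347.6 kmol/h = 1ξ₁ + 2ξ₂.
Selectivity: 1ξ₁ / (2ξ₂) = 4.69 → ξ₁ = 9.38 ξ₂.
Substitute: (1·9.38 + 2) ξ₂ = 347.6 → ξ₂ = 30.55 kmol/h, ξ₁ = 286.5 kmol/h.
Outlet amounts (n = n₀ + Σ ν·ξ):
  H: 423.4 − 1(286.5) − 2(30.55) = 75.79
  F: 0 + 1(286.5) = 286.5
  D: 0 + 2(30.55) = 61.09

ξ₂ = 30.5 kmol/h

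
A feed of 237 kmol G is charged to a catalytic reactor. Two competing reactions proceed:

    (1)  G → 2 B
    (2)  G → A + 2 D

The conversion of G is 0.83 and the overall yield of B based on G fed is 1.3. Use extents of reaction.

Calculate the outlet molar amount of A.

Yield of B: 2ξ₁ / 237 = 1.3 → ξ₁ = 154.1 kmol.
Conversion of G: 1ξ₁ + 1ξ₂ = 0.83 × 237 = 196.7 → ξ₂ = 42.66 kmol.
Outlet amounts (n = n₀ + Σ ν·ξ):
  G: 237 − 1(154.1) − 1(42.66) = 40.29
  B: 0 + 2(154.1) = 308.1
  A: 0 + 1(42.66) = 42.66
  D: 0 + 2(42.66) = 85.32

42.7 kmol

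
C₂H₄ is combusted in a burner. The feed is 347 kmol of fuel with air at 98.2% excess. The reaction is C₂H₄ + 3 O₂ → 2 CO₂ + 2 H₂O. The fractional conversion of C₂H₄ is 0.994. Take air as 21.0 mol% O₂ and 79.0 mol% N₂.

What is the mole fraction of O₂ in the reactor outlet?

Stoichiometric O₂ = 3 × 347 = 1041 kmol; O₂ fed = 1041 × 1.982 = 2063 kmol.
N₂ fed = 2063 × 79/21 = 7762 kmol.
Fuel reacted = 0.994 × 347 → ξ = 344.9 kmol.
Outlet (n = n₀ + ν ξ):
  C₂H₄: 347 − 1(344.9) = 2.082
  O₂: 2063 − 3(344.9) = 1029
  N₂: 7762 (inert)
  CO₂: 0 + 2(344.9) = 689.8
  H₂O: 0 + 2(344.9) = 689.8
Total out = 10170 kmol; y_O₂ = 1029 / 10170 = 0.1011.

0.101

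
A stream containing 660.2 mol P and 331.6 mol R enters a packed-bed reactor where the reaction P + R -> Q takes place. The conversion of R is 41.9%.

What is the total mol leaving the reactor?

853 mol

R reacted = 0.419 × 331.6 = 138.9 mol; ν_R = −1, so ξ = 138.9/1 = 138.9 mol.
Outlet amounts (n = n₀ + ν ξ):
  P: 660.2 − 1(138.9) = 521.3
  R: 331.6 − 1(138.9) = 192.7
  Q: 0 + 1(138.9) = 138.9
Total out = 521.3 + 192.7 + 138.9 = 852.9 mol.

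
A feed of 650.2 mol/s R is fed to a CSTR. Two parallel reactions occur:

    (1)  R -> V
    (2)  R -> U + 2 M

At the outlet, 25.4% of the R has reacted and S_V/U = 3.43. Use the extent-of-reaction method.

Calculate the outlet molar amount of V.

Conversion of R: R consumed = 0.254 × 650.2 = 165.2 mol/s = 1ξ₁ + 1ξ₂.
Selectivity: 1ξ₁ / (1ξ₂) = 3.43 → ξ₁ = 3.43 ξ₂.
Substitute: (1·3.43 + 1) ξ₂ = 165.2 → ξ₂ = 37.28 mol/s, ξ₁ = 127.9 mol/s.
Outlet amounts (n = n₀ + Σ ν·ξ):
  R: 650.2 − 1(127.9) − 1(37.28) = 485
  V: 0 + 1(127.9) = 127.9
  U: 0 + 1(37.28) = 37.28
  M: 0 + 2(37.28) = 74.56

128 mol/s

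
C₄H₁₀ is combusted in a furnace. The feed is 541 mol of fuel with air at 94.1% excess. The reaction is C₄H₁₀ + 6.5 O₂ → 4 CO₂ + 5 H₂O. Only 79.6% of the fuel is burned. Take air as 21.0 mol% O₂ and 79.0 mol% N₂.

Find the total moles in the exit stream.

33700 mol

Stoichiometric O₂ = 6.5 × 541 = 3516 mol; O₂ fed = 3516 × 1.941 = 6826 mol.
N₂ fed = 6826 × 79/21 = 25680 mol.
Fuel reacted = 0.796 × 541 → ξ = 430.6 mol.
Outlet (n = n₀ + ν ξ):
  C₄H₁₀: 541 − 1(430.6) = 110.4
  O₂: 6826 − 6.5(430.6) = 4026
  N₂: 25680 (inert)
  CO₂: 0 + 4(430.6) = 1723
  H₂O: 0 + 5(430.6) = 2153
Total out = 110.4 + 4026 + 25680 + 1723 + 2153 = 33690 mol.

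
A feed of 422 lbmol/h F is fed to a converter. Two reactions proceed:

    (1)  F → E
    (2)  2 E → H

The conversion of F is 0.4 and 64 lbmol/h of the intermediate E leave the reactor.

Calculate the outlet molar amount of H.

Conversion of F: F consumed = 1ξ₁ = 0.4 × 422 → ξ₁ = 168.8 lbmol/h.
E balance: n_E = 0 + 1ξ₁ − 2ξ₂ = 64 → ξ₂ = (1·168.8 − 64)/2 = 52.4 lbmol/h.
Outlet amounts (n = n₀ + Σ ν·ξ):
  F: 422 − 1(168.8) = 253.2
  E: 0 + 1(168.8) − 2(52.4) = 64
  H: 0 + 1(52.4) = 52.4

52.4 lbmol/h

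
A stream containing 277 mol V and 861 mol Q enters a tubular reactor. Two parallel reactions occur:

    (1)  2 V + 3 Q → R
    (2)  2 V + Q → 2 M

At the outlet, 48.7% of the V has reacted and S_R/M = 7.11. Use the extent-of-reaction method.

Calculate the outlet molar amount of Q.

668 mol

Conversion of V: V consumed = 0.487 × 277 = 134.9 mol = 2ξ₁ + 2ξ₂.
Selectivity: 1ξ₁ / (2ξ₂) = 7.11 → ξ₁ = 14.22 ξ₂.
Substitute: (2·14.22 + 2) ξ₂ = 134.9 → ξ₂ = 4.432 mol, ξ₁ = 63.02 mol.
Outlet amounts (n = n₀ + Σ ν·ξ):
  V: 277 − 2(63.02) − 2(4.432) = 142.1
  Q: 861 − 3(63.02) − 1(4.432) = 667.5
  R: 0 + 1(63.02) = 63.02
  M: 0 + 2(4.432) = 8.863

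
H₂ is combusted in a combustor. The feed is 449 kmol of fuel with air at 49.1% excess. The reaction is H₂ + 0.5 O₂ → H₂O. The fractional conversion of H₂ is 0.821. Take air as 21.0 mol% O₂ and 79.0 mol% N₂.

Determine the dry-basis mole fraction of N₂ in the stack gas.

Stoichiometric O₂ = 0.5 × 449 = 224.5 kmol; O₂ fed = 224.5 × 1.491 = 334.7 kmol.
N₂ fed = 334.7 × 79/21 = 1259 kmol.
Fuel reacted = 0.821 × 449 → ξ = 368.6 kmol.
Outlet (n = n₀ + ν ξ):
  H₂: 449 − 1(368.6) = 80.37
  O₂: 334.7 − 0.5(368.6) = 150.4
  N₂: 1259 (inert)
  H₂O: 0 + 1(368.6) = 368.6
Dry total = 1490 kmol; y_N₂ (dry) = 1259 / 1490 = 0.8451.

0.845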